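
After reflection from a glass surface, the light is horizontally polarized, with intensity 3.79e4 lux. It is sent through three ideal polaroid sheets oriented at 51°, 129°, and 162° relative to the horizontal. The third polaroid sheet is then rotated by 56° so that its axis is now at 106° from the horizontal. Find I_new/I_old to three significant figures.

I_new/I_old ≈ 1.20

Before rotation:
I₁ = I₀ cos²(51° − 0°) = I₀ cos²(51°) = 0.396 I₀.
I₂ = I₁ cos²(129° − 51°) = 0.396 I₀ · cos²(78°) = 0.01712 I₀.
I₃ = I₂ cos²(162° − 129°) = 0.01712 I₀ · cos²(33°) = 0.01204 I₀.
After rotation:
I₁ = I₀ cos²(51° − 0°) = I₀ cos²(51°) = 0.396 I₀.
I₂ = I₁ cos²(129° − 51°) = 0.396 I₀ · cos²(78°) = 0.01712 I₀.
I₃ = I₂ cos²(106° − 129°) = 0.01712 I₀ · cos²(23°) = 0.01451 I₀.
Ratio = 0.01451 / 0.01204 = 1.205.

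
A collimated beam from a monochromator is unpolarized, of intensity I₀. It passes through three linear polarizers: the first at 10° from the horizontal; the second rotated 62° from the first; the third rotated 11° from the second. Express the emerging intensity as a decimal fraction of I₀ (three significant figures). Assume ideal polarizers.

Unpolarized light through the first polarizer → I₁ = ½ I₀, now polarized at 10°.
I₂ = I₁ cos²(62°) = 0.5 · 0.2204 I₀ = 0.1102 I₀.
I₃ = I₂ cos²(11°) = 0.1102 · 0.9636 I₀ = 0.1062 I₀.
Transmitted fraction = 0.1062.

≈ 0.106 I₀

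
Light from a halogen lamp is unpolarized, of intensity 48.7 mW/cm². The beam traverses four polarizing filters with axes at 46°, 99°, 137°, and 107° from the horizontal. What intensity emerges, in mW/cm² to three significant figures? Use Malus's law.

Unpolarized light through the first polarizer → I₁ = 48.7 mW/cm²/2 = 24.35 mW/cm², polarized at 46°.
I₂ = I₁ · cos²(53°) = 24.35 · 0.3622 = 8.819 mW/cm².
I₃ = I₂ · cos²(38°) = 8.819 · 0.621 = 5.476 mW/cm².
I₄ = I₃ · cos²(30°) = 5.476 · 0.75 = 4.107 mW/cm².

I ≈ 4.11 mW/cm²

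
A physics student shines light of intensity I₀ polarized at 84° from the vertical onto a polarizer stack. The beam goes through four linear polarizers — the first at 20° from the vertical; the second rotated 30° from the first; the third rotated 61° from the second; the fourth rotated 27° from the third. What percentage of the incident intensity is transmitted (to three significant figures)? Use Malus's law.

≈ 2.69%

By Malus's law, I₁ = I₀ cos²(20° − 84°) = I₀ cos²(64°) = 0.1922 I₀.
I₂ = I₁ cos²(30°) = 0.1922 · 0.75 I₀ = 0.1441 I₀.
I₃ = I₂ cos²(61°) = 0.1441 · 0.235 I₀ = 0.03388 I₀.
I₄ = I₃ cos²(27°) = 0.03388 · 0.7939 I₀ = 0.02689 I₀.
That is 2.689% of the incident intensity.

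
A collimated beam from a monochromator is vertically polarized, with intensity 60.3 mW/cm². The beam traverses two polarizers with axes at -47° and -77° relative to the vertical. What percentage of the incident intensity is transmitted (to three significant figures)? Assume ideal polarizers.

I₁ = 60.3 mW/cm² · cos²(47°) = 28.05 mW/cm².
I₂ = I₁ · cos²(30°) = 28.05 · 0.75 = 21.04 mW/cm².
That is 34.88% of the incident intensity.

≈ 34.9%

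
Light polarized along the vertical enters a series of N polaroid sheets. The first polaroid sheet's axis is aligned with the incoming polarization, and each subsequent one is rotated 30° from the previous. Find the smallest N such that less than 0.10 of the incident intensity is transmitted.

First polarizer is aligned with the polarization: full transmission.
Each further stage multiplies by cos²(30°) = 0.75.
After N polarizers: T = 0.75^(N−1). Require T < 0.10 ⇒ N−1 > ln(0.10)/ln(0.75) = 8.00, so N−1 ≥ 9 and N = 10.
Check: N=10 gives T = 0.07508 < 0.10; N=9 gives T = 0.1001.

N = 10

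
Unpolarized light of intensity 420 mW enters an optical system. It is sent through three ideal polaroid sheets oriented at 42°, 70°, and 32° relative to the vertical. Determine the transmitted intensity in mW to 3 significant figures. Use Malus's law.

I ≈ 102 mW

Unpolarized light through the first polarizer → I₁ = 420 mW/2 = 210 mW, polarized at 42°.
I₂ = I₁ · cos²(28°) = 210 · 0.7796 = 163.7 mW.
I₃ = I₂ · cos²(38°) = 163.7 · 0.621 = 101.7 mW.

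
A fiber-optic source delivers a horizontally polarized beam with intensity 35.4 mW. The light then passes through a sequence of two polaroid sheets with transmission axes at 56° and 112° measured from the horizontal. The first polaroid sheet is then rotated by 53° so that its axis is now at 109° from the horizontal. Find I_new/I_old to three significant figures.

Before rotation:
I₁ = I₀ cos²(56° − 0°) = I₀ cos²(56°) = 0.3127 I₀.
I₂ = I₁ cos²(112° − 56°) = 0.3127 I₀ · cos²(56°) = 0.09778 I₀.
After rotation:
I₁ = I₀ cos²(109° − 0°) = I₀ cos²(71°) = 0.106 I₀.
I₂ = I₁ cos²(112° − 109°) = 0.106 I₀ · cos²(3°) = 0.1057 I₀.
Ratio = 0.1057 / 0.09778 = 1.081.

I_new/I_old ≈ 1.08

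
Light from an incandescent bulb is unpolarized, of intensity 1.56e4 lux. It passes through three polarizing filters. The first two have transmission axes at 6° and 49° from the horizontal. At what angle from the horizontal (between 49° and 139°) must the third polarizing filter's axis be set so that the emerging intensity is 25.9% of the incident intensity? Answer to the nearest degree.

θ ≈ 59°

Unpolarized light through the first polarizer → I₁ = ½ I₀, now polarized at 6°.
I₂ = I₁ cos²(49° − 6°) = 0.5 I₀ · cos²(43°) = 0.2674 I₀.
Need I₃/I₀ = 0.259, so cos²(θ − 49°) = 0.259 / 0.2674 = 0.9684.
θ − 49° = arccos(√0.9684) = 10.2°, giving θ ≈ 49 + 10.2 = 59.2°.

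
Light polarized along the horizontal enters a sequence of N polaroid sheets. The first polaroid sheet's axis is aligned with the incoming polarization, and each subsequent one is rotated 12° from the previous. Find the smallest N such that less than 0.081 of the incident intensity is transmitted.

N = 58

First polarizer is aligned with the polarization: full transmission.
Each further stage multiplies by cos²(12°) = 0.9568.
After N polarizers: T = 0.9568^(N−1). Require T < 0.081 ⇒ N−1 > ln(0.081)/ln(0.9568) = 56.88, so N−1 ≥ 57 and N = 58.
Check: N=58 gives T = 0.08056 < 0.081; N=57 gives T = 0.0842.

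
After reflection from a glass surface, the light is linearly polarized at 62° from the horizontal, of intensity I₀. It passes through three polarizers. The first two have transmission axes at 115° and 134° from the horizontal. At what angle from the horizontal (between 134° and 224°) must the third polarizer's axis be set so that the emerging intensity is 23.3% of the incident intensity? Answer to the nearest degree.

θ ≈ 166°

I₁ = I₀ cos²(115° − 62°) = I₀ cos²(53°) = 0.3622 I₀.
I₂ = I₁ cos²(134° − 115°) = 0.3622 I₀ · cos²(19°) = 0.3238 I₀.
Need I₃/I₀ = 0.233, so cos²(θ − 134°) = 0.233 / 0.3238 = 0.7196.
θ − 134° = arccos(√0.7196) = 32.0°, giving θ ≈ 134 + 32.0 = 166.0°.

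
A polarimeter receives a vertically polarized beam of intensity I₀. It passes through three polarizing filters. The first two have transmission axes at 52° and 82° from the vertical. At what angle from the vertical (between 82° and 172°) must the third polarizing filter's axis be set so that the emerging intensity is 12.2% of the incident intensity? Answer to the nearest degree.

I₁ = I₀ cos²(52° − 0°) = I₀ cos²(52°) = 0.379 I₀.
I₂ = I₁ cos²(82° − 52°) = 0.379 I₀ · cos²(30°) = 0.2843 I₀.
Need I₃/I₀ = 0.122, so cos²(θ − 82°) = 0.122 / 0.2843 = 0.4292.
θ − 82° = arccos(√0.4292) = 49.1°, giving θ ≈ 82 + 49.1 = 131.1°.

θ ≈ 131°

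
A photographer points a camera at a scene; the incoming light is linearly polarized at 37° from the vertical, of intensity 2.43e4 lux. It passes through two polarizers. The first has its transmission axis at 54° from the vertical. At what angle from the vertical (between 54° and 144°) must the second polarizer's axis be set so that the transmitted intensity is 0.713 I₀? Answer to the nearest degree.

θ ≈ 82°

By Malus's law, I₁ = I₀ cos²(54° − 37°) = I₀ cos²(17°) = 0.9145 I₀.
Need I₂/I₀ = 0.713, so cos²(θ − 54°) = 0.713 / 0.9145 = 0.7796.
θ − 54° = arccos(√0.7796) = 28.0°, giving θ ≈ 54 + 28.0 = 82.0°.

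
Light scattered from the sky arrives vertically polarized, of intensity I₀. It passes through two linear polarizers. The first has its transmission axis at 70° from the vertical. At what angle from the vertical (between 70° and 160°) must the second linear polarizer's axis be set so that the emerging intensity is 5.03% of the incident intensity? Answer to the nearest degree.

θ ≈ 119°

I₁ = I₀ cos²(70° − 0°) = I₀ cos²(70°) = 0.117 I₀.
Need I₂/I₀ = 0.0503, so cos²(θ − 70°) = 0.0503 / 0.117 = 0.43.
θ − 70° = arccos(√0.43) = 49.0°, giving θ ≈ 70 + 49.0 = 119.0°.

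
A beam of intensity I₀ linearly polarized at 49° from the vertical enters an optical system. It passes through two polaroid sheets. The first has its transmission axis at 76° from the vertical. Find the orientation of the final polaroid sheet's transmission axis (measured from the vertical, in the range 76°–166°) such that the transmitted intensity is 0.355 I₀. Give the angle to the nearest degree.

I₁ = I₀ cos²(76° − 49°) = I₀ cos²(27°) = 0.7939 I₀.
Need I₂/I₀ = 0.355, so cos²(θ − 76°) = 0.355 / 0.7939 = 0.4472.
θ − 76° = arccos(√0.4472) = 48.0°, giving θ ≈ 76 + 48.0 = 124.0°.

θ ≈ 124°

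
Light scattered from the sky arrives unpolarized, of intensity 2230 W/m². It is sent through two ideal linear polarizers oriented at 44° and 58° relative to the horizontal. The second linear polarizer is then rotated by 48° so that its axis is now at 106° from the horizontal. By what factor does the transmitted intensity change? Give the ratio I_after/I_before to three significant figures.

I_new/I_old ≈ 0.234

Before rotation:
Unpolarized light through the first polarizer → I₁ = ½ I₀, now polarized at 44°.
I₂ = I₁ cos²(58° − 44°) = 0.5 I₀ · cos²(14°) = 0.4707 I₀.
After rotation:
Unpolarized light through the first polarizer → I₁ = ½ I₀, now polarized at 44°.
I₂ = I₁ cos²(106° − 44°) = 0.5 I₀ · cos²(62°) = 0.1102 I₀.
Ratio = 0.1102 / 0.4707 = 0.2341.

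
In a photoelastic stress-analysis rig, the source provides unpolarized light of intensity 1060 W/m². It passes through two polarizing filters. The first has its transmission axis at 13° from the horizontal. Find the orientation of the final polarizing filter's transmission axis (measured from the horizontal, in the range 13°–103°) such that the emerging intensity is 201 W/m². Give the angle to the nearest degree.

θ ≈ 65°

Unpolarized light through the first polarizer → I₁ = ½ I₀, now polarized at 13°.
Target fraction: 201 / 1060 W/m² = 0.1896 of I₀.
Need I₂/I₀ = 0.1896, so cos²(θ − 13°) = 0.1896 / 0.5 = 0.3792.
θ − 13° = arccos(√0.3792) = 52.0°, giving θ ≈ 13 + 52.0 = 65.0°.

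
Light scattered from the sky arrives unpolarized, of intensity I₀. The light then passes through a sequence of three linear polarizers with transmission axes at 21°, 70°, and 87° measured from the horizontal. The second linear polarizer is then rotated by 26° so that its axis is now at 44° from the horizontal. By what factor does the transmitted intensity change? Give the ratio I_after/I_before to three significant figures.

I_new/I_old ≈ 1.15

Before rotation:
Unpolarized light through the first polarizer → I₁ = ½ I₀, now polarized at 21°.
I₂ = I₁ cos²(70° − 21°) = 0.5 I₀ · cos²(49°) = 0.2152 I₀.
I₃ = I₂ cos²(87° − 70°) = 0.2152 I₀ · cos²(17°) = 0.1968 I₀.
After rotation:
Unpolarized light through the first polarizer → I₁ = ½ I₀, now polarized at 21°.
I₂ = I₁ cos²(44° − 21°) = 0.5 I₀ · cos²(23°) = 0.4237 I₀.
I₃ = I₂ cos²(87° − 44°) = 0.4237 I₀ · cos²(43°) = 0.2266 I₀.
Ratio = 0.2266 / 0.1968 = 1.151.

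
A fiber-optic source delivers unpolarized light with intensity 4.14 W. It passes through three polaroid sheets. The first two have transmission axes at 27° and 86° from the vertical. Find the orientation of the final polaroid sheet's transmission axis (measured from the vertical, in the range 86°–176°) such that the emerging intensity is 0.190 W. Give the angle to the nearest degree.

θ ≈ 140°

Unpolarized light through the first polarizer → I₁ = ½ I₀, now polarized at 27°.
I₂ = I₁ cos²(86° − 27°) = 0.5 I₀ · cos²(59°) = 0.1326 I₀.
Target fraction: 0.190 / 4.14 W = 0.04589 of I₀.
Need I₃/I₀ = 0.04589, so cos²(θ − 86°) = 0.04589 / 0.1326 = 0.346.
θ − 86° = arccos(√0.346) = 54.0°, giving θ ≈ 86 + 54.0 = 140.0°.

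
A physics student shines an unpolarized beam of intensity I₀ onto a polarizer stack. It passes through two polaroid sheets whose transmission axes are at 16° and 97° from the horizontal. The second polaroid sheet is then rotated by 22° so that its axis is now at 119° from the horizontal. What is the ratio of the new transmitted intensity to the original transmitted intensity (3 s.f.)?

I_new/I_old ≈ 2.07

Before rotation:
Unpolarized light through the first polarizer → I₁ = ½ I₀, now polarized at 16°.
I₂ = I₁ cos²(97° − 16°) = 0.5 I₀ · cos²(81°) = 0.01224 I₀.
After rotation:
Unpolarized light through the first polarizer → I₁ = ½ I₀, now polarized at 16°.
Angle between axes 1 and 2: 77°. I₂ = 0.5 I₀ · cos²(77°) = 0.0253 I₀.
Ratio = 0.0253 / 0.01224 = 2.068.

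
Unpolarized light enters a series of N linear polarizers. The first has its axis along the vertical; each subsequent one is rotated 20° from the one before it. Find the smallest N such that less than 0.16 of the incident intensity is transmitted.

First polarizer halves the unpolarized light: factor 1/2.
Each further stage multiplies by cos²(20°) = 0.883.
After N polarizers: T = 0.5·0.883^(N−1). Require T < 0.16 ⇒ N−1 > ln(0.16/0.5)/ln(0.883) = 9.16, so N−1 ≥ 10 and N = 11.
Check: N=11 gives T = 0.1441 < 0.16; N=10 gives T = 0.1632.

N = 11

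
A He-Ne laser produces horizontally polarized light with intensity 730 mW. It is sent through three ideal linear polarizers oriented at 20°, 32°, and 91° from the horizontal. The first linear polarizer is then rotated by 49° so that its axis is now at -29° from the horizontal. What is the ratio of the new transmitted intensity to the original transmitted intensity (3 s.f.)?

I_new/I_old ≈ 0.213

Before rotation:
I₁ = I₀ cos²(20° − 0°) = I₀ cos²(20°) = 0.883 I₀.
I₂ = I₁ cos²(32° − 20°) = 0.883 I₀ · cos²(12°) = 0.8449 I₀.
I₃ = I₂ cos²(91° − 32°) = 0.8449 I₀ · cos²(59°) = 0.2241 I₀.
After rotation:
I₁ = I₀ cos²(-29° − 0°) = I₀ cos²(29°) = 0.765 I₀.
I₂ = I₁ cos²(32° + 29°) = 0.765 I₀ · cos²(61°) = 0.1798 I₀.
I₃ = I₂ cos²(91° − 32°) = 0.1798 I₀ · cos²(59°) = 0.04769 I₀.
Ratio = 0.04769 / 0.2241 = 0.2128.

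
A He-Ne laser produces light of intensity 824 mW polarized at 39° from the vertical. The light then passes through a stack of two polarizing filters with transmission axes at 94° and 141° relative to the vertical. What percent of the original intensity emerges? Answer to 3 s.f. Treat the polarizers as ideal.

≈ 15.3%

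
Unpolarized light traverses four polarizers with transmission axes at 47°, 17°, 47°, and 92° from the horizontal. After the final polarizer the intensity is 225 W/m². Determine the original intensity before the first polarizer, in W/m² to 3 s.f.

I₀ ≈ 1600 W/m²

Unpolarized light through the first polarizer → I₁ = ½ I₀, now polarized at 47°.
I₂ = I₁ cos²(17° − 47°) = 0.5 I₀ · cos²(30°) = 0.375 I₀.
I₃ = I₂ cos²(47° − 17°) = 0.375 I₀ · cos²(30°) = 0.2813 I₀.
I₄ = I₃ cos²(92° − 47°) = 0.2813 I₀ · cos²(45°) = 0.1406 I₀.
So 225 W/m² = 0.1406 I₀, giving I₀ = 225/0.1406 = 1600 W/m².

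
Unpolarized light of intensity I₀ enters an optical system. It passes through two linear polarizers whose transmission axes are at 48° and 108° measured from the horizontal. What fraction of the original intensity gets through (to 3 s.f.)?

Unpolarized light through the first polarizer → I₁ = ½ I₀, now polarized at 48°.
I₂ = I₁ cos²(108° − 48°) = 0.5 I₀ · cos²(60°) = 0.125 I₀.
Transmitted fraction = 0.125.

≈ 0.125 I₀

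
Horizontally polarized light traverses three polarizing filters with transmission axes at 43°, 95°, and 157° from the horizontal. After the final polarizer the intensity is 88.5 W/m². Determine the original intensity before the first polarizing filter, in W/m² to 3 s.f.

By Malus's law, I₁ = I₀ cos²(43° − 0°) = I₀ cos²(43°) = 0.5349 I₀.
I₂ = I₁ cos²(95° − 43°) = 0.5349 I₀ · cos²(52°) = 0.2027 I₀.
I₃ = I₂ cos²(157° − 95°) = 0.2027 I₀ · cos²(62°) = 0.04468 I₀.
So 88.5 W/m² = 0.04468 I₀, giving I₀ = 88.5/0.04468 = 1981 W/m².

I₀ ≈ 1980 W/m²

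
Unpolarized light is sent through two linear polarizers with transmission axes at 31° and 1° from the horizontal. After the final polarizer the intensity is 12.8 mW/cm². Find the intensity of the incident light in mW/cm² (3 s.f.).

Unpolarized light through the first polarizer → I₁ = ½ I₀, now polarized at 31°.
I₂ = I₁ cos²(1° − 31°) = 0.5 I₀ · cos²(30°) = 0.375 I₀.
So 12.8 mW/cm² = 0.375 I₀, giving I₀ = 12.8/0.375 = 34.13 mW/cm².

I₀ ≈ 34.1 mW/cm²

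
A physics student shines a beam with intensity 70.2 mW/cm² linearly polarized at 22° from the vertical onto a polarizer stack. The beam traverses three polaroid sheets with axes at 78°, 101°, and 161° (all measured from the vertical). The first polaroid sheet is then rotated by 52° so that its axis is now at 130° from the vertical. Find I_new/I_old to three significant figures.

I_new/I_old ≈ 0.276

Before rotation:
I₁ = I₀ cos²(78° − 22°) = I₀ cos²(56°) = 0.3127 I₀.
I₂ = I₁ cos²(101° − 78°) = 0.3127 I₀ · cos²(23°) = 0.265 I₀.
I₃ = I₂ cos²(161° − 101°) = 0.265 I₀ · cos²(60°) = 0.06624 I₀.
After rotation:
I₁ = I₀ cos²(130° − 22°) = I₀ cos²(72°) = 0.09549 I₀.
I₂ = I₁ cos²(101° − 130°) = 0.09549 I₀ · cos²(29°) = 0.07305 I₀.
I₃ = I₂ cos²(161° − 101°) = 0.07305 I₀ · cos²(60°) = 0.01826 I₀.
Ratio = 0.01826 / 0.06624 = 0.2757.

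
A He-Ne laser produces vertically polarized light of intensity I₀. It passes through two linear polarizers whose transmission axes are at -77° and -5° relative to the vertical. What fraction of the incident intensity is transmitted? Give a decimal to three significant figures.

I₁ = I₀ cos²(-77° − 0°) = I₀ cos²(77°) = 0.0506 I₀.
I₂ = I₁ cos²(-5° + 77°) = 0.0506 I₀ · cos²(72°) = 0.004832 I₀.
Transmitted fraction = 0.004832.

≈ 0.00483 I₀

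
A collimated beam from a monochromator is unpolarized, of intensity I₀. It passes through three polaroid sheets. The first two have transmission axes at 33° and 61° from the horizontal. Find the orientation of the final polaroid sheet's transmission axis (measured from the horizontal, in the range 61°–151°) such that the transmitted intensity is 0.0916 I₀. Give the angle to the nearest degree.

Unpolarized light through the first polarizer → I₁ = ½ I₀, now polarized at 33°.
I₂ = I₁ cos²(61° − 33°) = 0.5 I₀ · cos²(28°) = 0.3898 I₀.
Need I₃/I₀ = 0.0916, so cos²(θ − 61°) = 0.0916 / 0.3898 = 0.235.
θ − 61° = arccos(√0.235) = 61.0°, giving θ ≈ 61 + 61.0 = 122.0°.

θ ≈ 122°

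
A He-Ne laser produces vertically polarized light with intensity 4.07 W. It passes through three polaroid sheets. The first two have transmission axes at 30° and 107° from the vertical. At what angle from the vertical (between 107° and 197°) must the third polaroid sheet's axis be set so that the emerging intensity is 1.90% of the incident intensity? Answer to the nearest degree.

θ ≈ 152°

I₁ = I₀ cos²(30° − 0°) = I₀ cos²(30°) = 0.75 I₀.
I₂ = I₁ cos²(107° − 30°) = 0.75 I₀ · cos²(77°) = 0.03795 I₀.
Need I₃/I₀ = 0.019, so cos²(θ − 107°) = 0.019 / 0.03795 = 0.5006.
θ − 107° = arccos(√0.5006) = 45.0°, giving θ ≈ 107 + 45.0 = 152.0°.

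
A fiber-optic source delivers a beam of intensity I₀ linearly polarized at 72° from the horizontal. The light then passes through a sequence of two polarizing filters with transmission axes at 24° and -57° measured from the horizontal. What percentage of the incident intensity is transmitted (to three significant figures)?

I₁ = I₀ cos²(24° − 72°) = I₀ cos²(48°) = 0.4477 I₀.
I₂ = I₁ cos²(-57° − 24°) = 0.4477 I₀ · cos²(81°) = 0.01096 I₀.
That is 1.096% of the incident intensity.

≈ 1.10%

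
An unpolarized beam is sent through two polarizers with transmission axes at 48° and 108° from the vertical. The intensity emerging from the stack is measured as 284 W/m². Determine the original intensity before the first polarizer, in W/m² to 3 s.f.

Unpolarized light through the first polarizer → I₁ = ½ I₀, now polarized at 48°.
I₂ = I₁ cos²(108° − 48°) = 0.5 I₀ · cos²(60°) = 0.125 I₀.
So 284 W/m² = 0.125 I₀, giving I₀ = 284/0.125 = 2272 W/m².

I₀ ≈ 2270 W/m²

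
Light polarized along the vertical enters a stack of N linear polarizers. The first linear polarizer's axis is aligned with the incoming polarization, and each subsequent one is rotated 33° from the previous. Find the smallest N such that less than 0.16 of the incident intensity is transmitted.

First polarizer is aligned with the polarization: full transmission.
Each further stage multiplies by cos²(33°) = 0.7034.
After N polarizers: T = 0.7034^(N−1). Require T < 0.16 ⇒ N−1 > ln(0.16)/ln(0.7034) = 5.21, so N−1 ≥ 6 and N = 7.
Check: N=7 gives T = 0.1211 < 0.16; N=6 gives T = 0.1722.

N = 7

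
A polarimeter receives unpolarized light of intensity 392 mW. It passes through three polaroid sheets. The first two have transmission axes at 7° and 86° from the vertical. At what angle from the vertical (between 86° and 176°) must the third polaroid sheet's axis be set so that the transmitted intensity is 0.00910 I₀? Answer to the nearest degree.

Unpolarized light through the first polarizer → I₁ = ½ I₀, now polarized at 7°.
I₂ = I₁ cos²(86° − 7°) = 0.5 I₀ · cos²(79°) = 0.0182 I₀.
Need I₃/I₀ = 0.0091, so cos²(θ − 86°) = 0.0091 / 0.0182 = 0.4999.
θ − 86° = arccos(√0.4999) = 45.0°, giving θ ≈ 86 + 45.0 = 131.0°.

θ ≈ 131°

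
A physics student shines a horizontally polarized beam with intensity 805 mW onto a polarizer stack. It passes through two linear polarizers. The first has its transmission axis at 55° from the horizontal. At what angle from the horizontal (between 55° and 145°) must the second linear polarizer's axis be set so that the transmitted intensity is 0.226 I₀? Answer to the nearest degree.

θ ≈ 89°

I₁ = I₀ cos²(55° − 0°) = I₀ cos²(55°) = 0.329 I₀.
Need I₂/I₀ = 0.226, so cos²(θ − 55°) = 0.226 / 0.329 = 0.687.
θ − 55° = arccos(√0.687) = 34.0°, giving θ ≈ 55 + 34.0 = 89.0°.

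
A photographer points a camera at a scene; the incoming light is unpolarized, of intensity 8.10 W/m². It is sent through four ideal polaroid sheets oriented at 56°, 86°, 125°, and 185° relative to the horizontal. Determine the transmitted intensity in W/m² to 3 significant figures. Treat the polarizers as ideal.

I ≈ 0.459 W/m²

Unpolarized light through the first polarizer → I₁ = 8.10 W/m²/2 = 4.05 W/m², polarized at 56°.
I₂ = I₁ · cos²(30°) = 4.05 · 0.75 = 3.038 W/m².
I₃ = I₂ · cos²(39°) = 3.038 · 0.604 = 1.835 W/m².
I₄ = I₃ · cos²(60°) = 1.835 · 0.25 = 0.4586 W/m².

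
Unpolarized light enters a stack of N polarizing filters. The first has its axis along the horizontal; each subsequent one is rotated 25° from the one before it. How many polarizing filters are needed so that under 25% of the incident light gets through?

First polarizer halves the unpolarized light: factor 1/2.
Each further stage multiplies by cos²(25°) = 0.8214.
After N polarizers: T = 0.5·0.8214^(N−1). Require T < 0.25 ⇒ N−1 > ln(0.25/0.5)/ln(0.8214) = 3.52, so N−1 ≥ 4 and N = 5.
Check: N=5 gives T = 0.2276 < 0.25; N=4 gives T = 0.2771.

N = 5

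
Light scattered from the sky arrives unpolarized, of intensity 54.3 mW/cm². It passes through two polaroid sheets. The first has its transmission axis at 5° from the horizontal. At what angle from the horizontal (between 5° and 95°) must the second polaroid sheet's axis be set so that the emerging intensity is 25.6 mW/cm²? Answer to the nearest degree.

Unpolarized light through the first polarizer → I₁ = ½ I₀, now polarized at 5°.
Target fraction: 25.6 / 54.3 mW/cm² = 0.4715 of I₀.
Need I₂/I₀ = 0.4715, so cos²(θ − 5°) = 0.4715 / 0.5 = 0.9429.
θ − 5° = arccos(√0.9429) = 13.8°, giving θ ≈ 5 + 13.8 = 18.8°.

θ ≈ 19°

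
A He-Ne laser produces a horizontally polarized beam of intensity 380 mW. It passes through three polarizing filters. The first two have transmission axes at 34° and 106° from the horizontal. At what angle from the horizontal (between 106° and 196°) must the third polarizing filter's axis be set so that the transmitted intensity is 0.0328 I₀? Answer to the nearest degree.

θ ≈ 151°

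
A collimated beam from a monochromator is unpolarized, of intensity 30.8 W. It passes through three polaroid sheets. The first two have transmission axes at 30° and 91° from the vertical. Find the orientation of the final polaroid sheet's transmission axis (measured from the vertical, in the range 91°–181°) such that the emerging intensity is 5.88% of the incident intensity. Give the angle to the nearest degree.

Unpolarized light through the first polarizer → I₁ = ½ I₀, now polarized at 30°.
I₂ = I₁ cos²(91° − 30°) = 0.5 I₀ · cos²(61°) = 0.1175 I₀.
Need I₃/I₀ = 0.0588, so cos²(θ − 91°) = 0.0588 / 0.1175 = 0.5003.
θ − 91° = arccos(√0.5003) = 45.0°, giving θ ≈ 91 + 45.0 = 136.0°.

θ ≈ 136°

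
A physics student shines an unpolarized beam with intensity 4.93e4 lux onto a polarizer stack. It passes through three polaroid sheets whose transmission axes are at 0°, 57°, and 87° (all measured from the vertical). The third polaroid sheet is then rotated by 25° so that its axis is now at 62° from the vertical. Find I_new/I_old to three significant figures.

Before rotation:
Unpolarized light through the first polarizer → I₁ = ½ I₀, now polarized at 0°.
I₂ = I₁ cos²(57° − 0°) = 0.5 I₀ · cos²(57°) = 0.1483 I₀.
I₃ = I₂ cos²(87° − 57°) = 0.1483 I₀ · cos²(30°) = 0.1112 I₀.
After rotation:
Unpolarized light through the first polarizer → I₁ = ½ I₀, now polarized at 0°.
I₂ = I₁ cos²(57° − 0°) = 0.5 I₀ · cos²(57°) = 0.1483 I₀.
I₃ = I₂ cos²(62° − 57°) = 0.1483 I₀ · cos²(5°) = 0.1472 I₀.
Ratio = 0.1472 / 0.1112 = 1.323.

I_new/I_old ≈ 1.32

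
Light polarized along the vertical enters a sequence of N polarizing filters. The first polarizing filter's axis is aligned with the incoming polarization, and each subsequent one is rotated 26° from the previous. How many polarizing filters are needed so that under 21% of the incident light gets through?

N = 9

First polarizer is aligned with the polarization: full transmission.
Each further stage multiplies by cos²(26°) = 0.8078.
After N polarizers: T = 0.8078^(N−1). Require T < 0.21 ⇒ N−1 > ln(0.21)/ln(0.8078) = 7.31, so N−1 ≥ 8 and N = 9.
Check: N=9 gives T = 0.1814 < 0.21; N=8 gives T = 0.2245.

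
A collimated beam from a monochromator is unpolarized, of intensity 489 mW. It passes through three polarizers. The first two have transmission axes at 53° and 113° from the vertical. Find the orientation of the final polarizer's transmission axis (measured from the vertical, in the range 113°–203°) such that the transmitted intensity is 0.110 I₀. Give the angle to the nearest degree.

θ ≈ 133°

Unpolarized light through the first polarizer → I₁ = ½ I₀, now polarized at 53°.
I₂ = I₁ cos²(113° − 53°) = 0.5 I₀ · cos²(60°) = 0.125 I₀.
Need I₃/I₀ = 0.11, so cos²(θ − 113°) = 0.11 / 0.125 = 0.88.
θ − 113° = arccos(√0.88) = 20.3°, giving θ ≈ 113 + 20.3 = 133.3°.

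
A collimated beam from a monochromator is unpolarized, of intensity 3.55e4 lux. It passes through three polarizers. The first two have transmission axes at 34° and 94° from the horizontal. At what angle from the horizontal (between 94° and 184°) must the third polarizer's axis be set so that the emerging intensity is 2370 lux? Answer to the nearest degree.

θ ≈ 137°

Unpolarized light through the first polarizer → I₁ = ½ I₀, now polarized at 34°.
I₂ = I₁ cos²(94° − 34°) = 0.5 I₀ · cos²(60°) = 0.125 I₀.
Target fraction: 2370 / 3.55e4 lux = 0.06676 of I₀.
Need I₃/I₀ = 0.06676, so cos²(θ − 94°) = 0.06676 / 0.125 = 0.5341.
θ − 94° = arccos(√0.5341) = 43.0°, giving θ ≈ 94 + 43.0 = 137.0°.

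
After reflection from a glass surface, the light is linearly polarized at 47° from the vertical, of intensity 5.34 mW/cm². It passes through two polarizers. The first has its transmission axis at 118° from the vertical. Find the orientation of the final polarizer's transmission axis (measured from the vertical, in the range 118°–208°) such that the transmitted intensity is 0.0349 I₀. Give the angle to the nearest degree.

θ ≈ 173°

By Malus's law, I₁ = I₀ cos²(118° − 47°) = I₀ cos²(71°) = 0.106 I₀.
Need I₂/I₀ = 0.0349, so cos²(θ − 118°) = 0.0349 / 0.106 = 0.3293.
θ − 118° = arccos(√0.3293) = 55.0°, giving θ ≈ 118 + 55.0 = 173.0°.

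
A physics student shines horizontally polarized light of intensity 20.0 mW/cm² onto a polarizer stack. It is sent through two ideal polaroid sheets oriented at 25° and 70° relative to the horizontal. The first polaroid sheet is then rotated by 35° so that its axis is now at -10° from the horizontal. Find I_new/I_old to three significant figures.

Before rotation:
By Malus's law, I₁ = I₀ cos²(25° − 0°) = I₀ cos²(25°) = 0.8214 I₀.
I₂ = I₁ cos²(70° − 25°) = 0.8214 I₀ · cos²(45°) = 0.4107 I₀.
After rotation:
I₁ = I₀ cos²(-10° − 0°) = I₀ cos²(10°) = 0.9698 I₀.
I₂ = I₁ cos²(70° + 10°) = 0.9698 I₀ · cos²(80°) = 0.02924 I₀.
Ratio = 0.02924 / 0.4107 = 0.07121.

I_new/I_old ≈ 0.0712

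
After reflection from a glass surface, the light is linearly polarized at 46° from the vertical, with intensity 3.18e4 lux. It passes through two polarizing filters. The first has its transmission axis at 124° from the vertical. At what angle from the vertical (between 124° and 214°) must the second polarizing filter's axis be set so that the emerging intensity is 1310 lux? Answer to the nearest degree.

I₁ = I₀ cos²(124° − 46°) = I₀ cos²(78°) = 0.04323 I₀.
Target fraction: 1310 / 3.18e4 lux = 0.04119 of I₀.
Need I₂/I₀ = 0.04119, so cos²(θ − 124°) = 0.04119 / 0.04323 = 0.953.
θ − 124° = arccos(√0.953) = 12.5°, giving θ ≈ 124 + 12.5 = 136.5°.

θ ≈ 137°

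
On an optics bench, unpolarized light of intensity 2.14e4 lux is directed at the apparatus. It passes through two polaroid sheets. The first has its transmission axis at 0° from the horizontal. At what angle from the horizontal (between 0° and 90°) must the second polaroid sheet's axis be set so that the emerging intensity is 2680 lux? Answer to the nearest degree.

Unpolarized light through the first polarizer → I₁ = ½ I₀, now polarized at 0°.
Target fraction: 2680 / 2.14e4 lux = 0.1252 of I₀.
Need I₂/I₀ = 0.1252, so cos²(θ − 0°) = 0.1252 / 0.5 = 0.2505.
θ − 0° = arccos(√0.2505) = 60.0°, giving θ ≈ 0 + 60.0 = 60.0°.

θ ≈ 60°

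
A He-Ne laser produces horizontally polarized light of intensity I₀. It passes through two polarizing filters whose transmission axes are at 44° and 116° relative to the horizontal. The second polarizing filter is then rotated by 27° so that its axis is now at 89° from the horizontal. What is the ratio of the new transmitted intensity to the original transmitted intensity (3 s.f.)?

Before rotation:
By Malus's law, I₁ = I₀ cos²(44° − 0°) = I₀ cos²(44°) = 0.5174 I₀.
I₂ = I₁ cos²(116° − 44°) = 0.5174 I₀ · cos²(72°) = 0.04941 I₀.
After rotation:
I₁ = I₀ cos²(44° − 0°) = I₀ cos²(44°) = 0.5174 I₀.
I₂ = I₁ cos²(89° − 44°) = 0.5174 I₀ · cos²(45°) = 0.2587 I₀.
Ratio = 0.2587 / 0.04941 = 5.236.

I_new/I_old ≈ 5.24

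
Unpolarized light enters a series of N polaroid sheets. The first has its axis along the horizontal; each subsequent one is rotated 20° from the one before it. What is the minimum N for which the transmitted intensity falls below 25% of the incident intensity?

First polarizer halves the unpolarized light: factor 1/2.
Each further stage multiplies by cos²(20°) = 0.883.
After N polarizers: T = 0.5·0.883^(N−1). Require T < 0.25 ⇒ N−1 > ln(0.25/0.5)/ln(0.883) = 5.57, so N−1 ≥ 6 and N = 7.
Check: N=7 gives T = 0.237 < 0.25; N=6 gives T = 0.2684.

N = 7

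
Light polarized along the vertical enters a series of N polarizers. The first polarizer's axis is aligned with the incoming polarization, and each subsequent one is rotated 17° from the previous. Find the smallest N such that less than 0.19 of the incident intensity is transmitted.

N = 20

First polarizer is aligned with the polarization: full transmission.
Each further stage multiplies by cos²(17°) = 0.9145.
After N polarizers: T = 0.9145^(N−1). Require T < 0.19 ⇒ N−1 > ln(0.19)/ln(0.9145) = 18.59, so N−1 ≥ 19 and N = 20.
Check: N=20 gives T = 0.1831 < 0.19; N=19 gives T = 0.2002.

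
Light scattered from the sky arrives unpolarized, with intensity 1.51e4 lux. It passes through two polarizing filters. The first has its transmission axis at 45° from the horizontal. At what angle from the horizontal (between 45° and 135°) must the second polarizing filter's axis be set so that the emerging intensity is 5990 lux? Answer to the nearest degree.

θ ≈ 72°

Unpolarized light through the first polarizer → I₁ = ½ I₀, now polarized at 45°.
Target fraction: 5990 / 1.51e4 lux = 0.3967 of I₀.
Need I₂/I₀ = 0.3967, so cos²(θ − 45°) = 0.3967 / 0.5 = 0.7934.
θ − 45° = arccos(√0.7934) = 27.0°, giving θ ≈ 45 + 27.0 = 72.0°.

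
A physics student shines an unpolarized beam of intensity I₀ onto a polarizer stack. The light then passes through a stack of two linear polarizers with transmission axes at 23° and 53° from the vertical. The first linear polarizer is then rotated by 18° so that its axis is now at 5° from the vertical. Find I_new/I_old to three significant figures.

I_new/I_old ≈ 0.597

Before rotation:
Unpolarized light through the first polarizer → I₁ = ½ I₀, now polarized at 23°.
I₂ = I₁ cos²(53° − 23°) = 0.5 I₀ · cos²(30°) = 0.375 I₀.
After rotation:
Unpolarized light through the first polarizer → I₁ = ½ I₀, now polarized at 5°.
I₂ = I₁ cos²(53° − 5°) = 0.5 I₀ · cos²(48°) = 0.2239 I₀.
Ratio = 0.2239 / 0.375 = 0.597.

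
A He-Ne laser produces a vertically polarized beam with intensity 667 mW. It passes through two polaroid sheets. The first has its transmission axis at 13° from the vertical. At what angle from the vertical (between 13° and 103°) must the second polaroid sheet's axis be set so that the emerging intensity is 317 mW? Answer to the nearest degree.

I₁ = I₀ cos²(13° − 0°) = I₀ cos²(13°) = 0.9494 I₀.
Target fraction: 317 / 667 mW = 0.4753 of I₀.
Need I₂/I₀ = 0.4753, so cos²(θ − 13°) = 0.4753 / 0.9494 = 0.5006.
θ − 13° = arccos(√0.5006) = 45.0°, giving θ ≈ 13 + 45.0 = 58.0°.

θ ≈ 58°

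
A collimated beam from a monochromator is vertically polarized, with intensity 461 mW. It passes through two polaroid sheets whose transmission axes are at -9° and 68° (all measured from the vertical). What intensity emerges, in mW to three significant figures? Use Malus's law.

By Malus's law, I₁ = 461 mW · cos²(9°) = 449.7 mW.
I₂ = I₁ · cos²(77°) = 449.7 · 0.0506 = 22.76 mW.

I ≈ 22.8 mW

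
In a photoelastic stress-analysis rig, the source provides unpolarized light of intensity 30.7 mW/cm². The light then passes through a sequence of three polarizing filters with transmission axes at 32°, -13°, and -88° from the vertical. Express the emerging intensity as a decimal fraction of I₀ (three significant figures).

I/I₀ ≈ 0.0167

Unpolarized light through the first polarizer → I₁ = 30.7 mW/cm²/2 = 15.35 mW/cm², polarized at 32°.
I₂ = I₁ · cos²(45°) = 15.35 · 0.5 = 7.675 mW/cm².
I₃ = I₂ · cos²(75°) = 7.675 · 0.06699 = 0.5141 mW/cm².
Transmitted fraction = 0.01675.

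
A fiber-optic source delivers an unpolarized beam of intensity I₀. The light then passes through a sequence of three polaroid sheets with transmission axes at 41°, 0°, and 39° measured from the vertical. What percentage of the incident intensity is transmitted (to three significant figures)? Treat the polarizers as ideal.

Unpolarized light through the first polarizer → I₁ = ½ I₀, now polarized at 41°.
I₂ = I₁ cos²(0° − 41°) = 0.5 I₀ · cos²(41°) = 0.2848 I₀.
I₃ = I₂ cos²(39° − 0°) = 0.2848 I₀ · cos²(39°) = 0.172 I₀.
That is 17.2% of the incident intensity.

≈ 17.2%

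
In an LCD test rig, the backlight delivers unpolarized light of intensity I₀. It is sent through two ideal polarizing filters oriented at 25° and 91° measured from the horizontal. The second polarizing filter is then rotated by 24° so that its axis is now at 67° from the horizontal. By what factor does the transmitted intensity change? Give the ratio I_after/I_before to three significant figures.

I_new/I_old ≈ 3.34

Before rotation:
Unpolarized light through the first polarizer → I₁ = ½ I₀, now polarized at 25°.
I₂ = I₁ cos²(91° − 25°) = 0.5 I₀ · cos²(66°) = 0.08272 I₀.
After rotation:
Unpolarized light through the first polarizer → I₁ = ½ I₀, now polarized at 25°.
I₂ = I₁ cos²(67° − 25°) = 0.5 I₀ · cos²(42°) = 0.2761 I₀.
Ratio = 0.2761 / 0.08272 = 3.338.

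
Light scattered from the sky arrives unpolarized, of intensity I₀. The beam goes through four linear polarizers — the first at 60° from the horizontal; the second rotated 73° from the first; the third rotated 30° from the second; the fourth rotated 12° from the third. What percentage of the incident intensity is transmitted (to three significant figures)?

≈ 3.07%

Unpolarized light through the first polarizer → I₁ = ½ I₀, now polarized at 60°.
I₂ = I₁ cos²(73°) = 0.5 · 0.08548 I₀ = 0.04274 I₀.
I₃ = I₂ cos²(30°) = 0.04274 · 0.75 I₀ = 0.03206 I₀.
I₄ = I₃ cos²(12°) = 0.03206 · 0.9568 I₀ = 0.03067 I₀.
That is 3.067% of the incident intensity.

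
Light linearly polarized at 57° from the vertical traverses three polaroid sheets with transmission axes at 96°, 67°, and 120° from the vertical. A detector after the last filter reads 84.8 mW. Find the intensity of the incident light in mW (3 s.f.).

I₁ = I₀ cos²(96° − 57°) = I₀ cos²(39°) = 0.604 I₀.
I₂ = I₁ cos²(67° − 96°) = 0.604 I₀ · cos²(29°) = 0.462 I₀.
I₃ = I₂ cos²(120° − 67°) = 0.462 I₀ · cos²(53°) = 0.1673 I₀.
So 84.8 mW = 0.1673 I₀, giving I₀ = 84.8/0.1673 = 506.8 mW.

I₀ ≈ 507 mW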